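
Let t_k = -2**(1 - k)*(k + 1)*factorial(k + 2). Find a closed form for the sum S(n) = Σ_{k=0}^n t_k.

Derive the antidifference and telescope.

S(n) = 8 - 2*factorial(n + 3)/2**n

r(k) = (k + 2)*(k + 3)/(2*(k + 1)) after simplifying.
Factor: A=k/2 + 3/2; B=1; C=k + 1.
Solve (k/2 + 3/2)·f(k+1) − (1)·f(k) = k + 1.
Bound: deg f ≤ 0.
Solving with deg f ≤ 0: f(k) = 2.
Get s_k = R·t_k = -2**(2 - k)*factorial(k + 2) with R(k) = B(k−1)f(k)/C(k) = 2/(k + 1).
Check: Δs_k = -2**(1 - k)*(k + 1)*factorial(k + 2). ✓
s_(n+1) = -2**(1 - n)*factorial(n + 3) and s_(0) = -8, so S(n) = 8 - 2*factorial(n + 3)/2**n.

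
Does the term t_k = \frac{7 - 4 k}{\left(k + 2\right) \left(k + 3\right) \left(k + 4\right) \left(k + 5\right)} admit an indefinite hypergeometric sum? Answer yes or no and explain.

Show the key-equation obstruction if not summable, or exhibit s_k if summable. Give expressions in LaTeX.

r(k) = (k + 2)*(4*k - 3)/((k + 6)*(4*k - 7)) after simplifying.
Gosper form: A/B · C(k+1)/C(k) with A=k + 2, B=k + 6, C=k - 7/4.
Solve (k + 2)·f(k+1) − (k + 5)·f(k) = k - 7/4.
Degrees (1,1,1) ⇒ d ≤ 3.
Solving with deg f ≤ 3: f(k) = -k*(k**2 + 9*k + 74)/96.
Then R = B(k−1)f/C = -k*(k + 5)*(k**2 + 9*k + 74)/(24*(4*k - 7)), so s_k = R(k)·t_k = k*(k**2 + 9*k + 74)/(24*(k + 2)*(k + 3)*(k + 4)).
Check: Δs_k = (7 - 4*k)/(k**4 + 14*k**3 + 71*k**2 + 154*k + 120). ✓

Yes. s_k = \frac{k \left(k^{2} + 9 k + 74\right)}{24 \left(k + 2\right) \left(k + 3\right) \left(k + 4\right)}.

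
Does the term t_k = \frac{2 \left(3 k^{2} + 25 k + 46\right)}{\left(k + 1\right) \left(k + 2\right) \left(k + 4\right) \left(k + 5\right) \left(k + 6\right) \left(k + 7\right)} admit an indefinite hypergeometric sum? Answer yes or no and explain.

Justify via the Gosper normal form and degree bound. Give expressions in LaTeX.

Ratio r(k) = (k + 1)*(k + 4)*(25*k + 3*(k + 1)**2 + 71)/((k + 3)*(k + 8)*(3*k**2 + 25*k + 46)).
A = k + 1, B = k + 8, C = k**3 + 34*k**2/3 + 121*k/3 + 46.
f must satisfy (k + 1)·f(k+1) − (k + 7)·f(k) = k**3 + 34*k**2/3 + 121*k/3 + 46.
d = 6 from the (1,1,3) case.
Solve for f: f(k) = k*(k + 2)*(k + 3)*(k + 5)*(k**2 + 11*k + 34)/72 (degree 6 ≤ 6).
So s_k = (B(k−1)f/C)·t_k = (k*(k + 2)*(k + 5)*(k + 7)*(k**2 + 11*k + 34)/(24*(3*k**2 + 25*k + 46)))·t_k = k*(k**2 + 11*k + 34)/(12*(k**3 + 11*k**2 + 34*k + 24)).
Δs = 2*(3*k**2 + 25*k + 46)/(k**6 + 25*k**5 + 247*k**4 + 1219*k**3 + 3112*k**2 + 3796*k + 1680), as required.

Yes. s_k = \frac{k \left(k^{2} + 11 k + 34\right)}{12 \left(k^{3} + 11 k^{2} + 34 k + 24\right)}.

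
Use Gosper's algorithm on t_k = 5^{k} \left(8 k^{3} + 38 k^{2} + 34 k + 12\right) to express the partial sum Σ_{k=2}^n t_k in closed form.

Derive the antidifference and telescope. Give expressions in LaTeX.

Compute t_(k+1)/t_k: get 5*(4*k**3 + 31*k**2 + 67*k + 46)/(4*k**3 + 19*k**2 + 17*k + 6).
Normal form (A,B,C) = (5, 1, k**3 + 19*k**2/4 + 17*k/4 + 3/2).
Solve (5)·f(k+1) − (1)·f(k) = k**3 + 19*k**2/4 + 17*k/4 + 3/2.
Bound: deg f ≤ 3.
Solve for f: f(k) = (2*k**3 + 2*k**2 - 4*k + 3)/8 (degree 3 ≤ 3).
R(k) = B(k−1)·f(k)/C(k) = (2*k**3 + 2*k**2 - 4*k + 3)/(2*(4*k**3 + 19*k**2 + 17*k + 6)); s_k = R·t_k = 5**k*(2*k**3 + 2*k**2 - 4*k + 3).
Verify: 5**k*(8*k**3 + 38*k**2 + 34*k + 12) matches t_k.
Σ_(k=2)^n t_k = s_(n+1) − s_(2) = (5**(n + 1)*(2*n**3 + 8*n**2 + 6*n + 3)) − (475), i.e. 10*5**n*n**3 + 40*5**n*n**2 + 30*5**n*n + 15*5**n - 475.

S(n) = 10 \cdot 5^{n} n^{3} + 40 \cdot 5^{n} n^{2} + 30 \cdot 5^{n} n + 15 \cdot 5^{n} - 475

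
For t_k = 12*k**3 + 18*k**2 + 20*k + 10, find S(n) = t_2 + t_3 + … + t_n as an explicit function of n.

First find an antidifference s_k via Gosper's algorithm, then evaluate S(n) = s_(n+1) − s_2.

S(n) = 3*n**4 + 12*n**3 + 22*n**2 + 23*n - 60

The ratio is (6*k**3 + 27*k**2 + 46*k + 30)/(6*k**3 + 9*k**2 + 10*k + 5).
Take A(k)=1, B(k)=1, C(k)=k**3 + 3*k**2/2 + 5*k/3 + 5/6.
f must satisfy (1)·f(k+1) − (1)·f(k) = k**3 + 3*k**2/2 + 5*k/3 + 5/6.
d = 4 from the (0,0,3) case.
Solving with deg f ≤ 4: f(k) = k*(3*k**3 + 4*k + 3)/12.
R(k) = B(k−1)·f(k)/C(k) = k*(3*k**3 + 4*k + 3)/(2*(6*k**3 + 9*k**2 + 10*k + 5)); s_k = R·t_k = k*(3*k**3 + 4*k + 3).
s_(k+1) − s_k = 12*k**3 + 18*k**2 + 20*k + 10 = t_k.
Evaluate: s_(n+1) = 3*n**4 + 12*n**3 + 22*n**2 + 23*n + 10; subtract s_(2) = 70 ⇒ S(n) = 3*n**4 + 12*n**3 + 22*n**2 + 23*n - 60.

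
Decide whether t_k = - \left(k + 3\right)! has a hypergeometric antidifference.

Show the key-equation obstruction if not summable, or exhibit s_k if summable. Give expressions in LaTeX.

The ratio is k + 4.
Factor: A=k + 4; B=1; C=1.
Key eq: (k + 4)·f(k+1) = (1)·f(k) + (1).
Degrees (1,0,0) ⇒ d ≤ -1.
Negative degree bound (-1): no f exists, t_k not Gosper-summable.

No — key equation has no polynomial f.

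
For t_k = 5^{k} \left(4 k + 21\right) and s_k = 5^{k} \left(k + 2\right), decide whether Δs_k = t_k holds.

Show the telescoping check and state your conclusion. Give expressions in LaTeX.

s_(k+1) = 5**(k + 1)*(k + 3)
s_(k+1) − s_k = 5**k*(4*k + 13)
(s_(k+1) − s_k) − t_k = -8*5**k

Invalid: residual - 8 \cdot 5^{k} ≠ 0.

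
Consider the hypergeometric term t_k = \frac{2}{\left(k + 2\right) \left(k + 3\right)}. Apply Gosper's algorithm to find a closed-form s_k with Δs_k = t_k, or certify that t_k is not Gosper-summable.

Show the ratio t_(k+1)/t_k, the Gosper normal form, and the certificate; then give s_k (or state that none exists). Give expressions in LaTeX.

Ratio r(k) = (k + 2)/(k + 4).
So A=k + 2 and B=k + 4, with C=1.
Need (k + 2)·f(k+1) − (k + 3)·f(k) = 1.
d = 1 from the (1,1,0) case.
Solving with deg f ≤ 1: f(k) = k/2.
R(k) = B(k−1)·f(k)/C(k) = k*(k + 3)/2; s_k = R·t_k = k/(k + 2).
s_(k+1) − s_k = 2/(k**2 + 5*k + 6) = t_k.

s_k = \frac{k}{k + 2}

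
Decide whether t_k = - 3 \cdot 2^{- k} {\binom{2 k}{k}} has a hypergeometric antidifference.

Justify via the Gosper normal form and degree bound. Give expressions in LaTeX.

No — key equation has no polynomial f.

r(k) = (2*k + 1)/(k + 1) after simplifying.
Factor: A=2*k + 1; B=k + 1; C=1.
f must satisfy (2*k + 1)·f(k+1) − (k)·f(k) = 1.
Degrees (1,1,0) ⇒ d ≤ -1.
deg f ≤ -1 is impossible — no certificate.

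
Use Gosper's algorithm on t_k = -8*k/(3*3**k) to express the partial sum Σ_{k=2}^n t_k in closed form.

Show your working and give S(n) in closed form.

S(n) = 2*3**(-n - 2)*(-5*3**n + 6*n + 9)

Step 1: r(k) = (k + 1)/(3*k).
Gosper form: A/B · C(k+1)/C(k) with A=1/3, B=1, C=k.
Solve (1/3)·f(k+1) − (1)·f(k) = k.
d = 1 from the (0,0,1) case.
Coefficient equations give f(k) = -3*(2*k + 1)/4.
Get s_k = R·t_k = 2*(2*k + 1)/3**k with R(k) = B(k−1)f(k)/C(k) = -3*(2*k + 1)/(4*k).
Verify: -8*k/(3*3**k) matches t_k.
Σ_(k=2)^n t_k = s_(n+1) − s_(2) = (2*3**(-n - 1)*(2*n + 3)) − (10/9), i.e. 2*3**(-n - 2)*(-5*3**n + 6*n + 9).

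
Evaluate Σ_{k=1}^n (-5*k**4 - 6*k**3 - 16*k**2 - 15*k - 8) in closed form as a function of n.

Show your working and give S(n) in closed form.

r(k) = (5*k**4 + 26*k**3 + 64*k**2 + 85*k + 50)/(5*k**4 + 6*k**3 + 16*k**2 + 15*k + 8) after simplifying.
Factor: A=1; B=1; C=k**4 + 6*k**3/5 + 16*k**2/5 + 3*k + 8/5.
Key eq: (1)·f(k+1) = (1)·f(k) + (k**4 + 6*k**3/5 + 16*k**2/5 + 3*k + 8/5).
From deg A=0, deg B=0, deg C=4: d=5.
A polynomial solution: f(k) = k*(k**4 - k**3 + 4*k**2 + k + 3)/5.
Then R = B(k−1)f/C = k*(k**4 - k**3 + 4*k**2 + k + 3)/(5*k**4 + 6*k**3 + 16*k**2 + 15*k + 8), so s_k = R(k)·t_k = k*(-k**4 + k**3 - 4*k**2 - k - 3).
Verify: -5*k**4 - 6*k**3 - 16*k**2 - 15*k - 8 matches t_k.
Telescope: S(n) = s_(n+1) − s_(1) = -n**5 - 4*n**4 - 10*n**3 - 17*n**2 - 18*n - 8 − (-8) = n*(-n**4 - 4*n**3 - 10*n**2 - 17*n - 18).

S(n) = n*(-n**4 - 4*n**3 - 10*n**2 - 17*n - 18)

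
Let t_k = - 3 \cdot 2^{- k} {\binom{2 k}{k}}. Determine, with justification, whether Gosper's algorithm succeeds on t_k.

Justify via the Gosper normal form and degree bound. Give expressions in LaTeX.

Compute t_(k+1)/t_k: get (2*k + 1)/(k + 1).
Take A(k)=2*k + 1, B(k)=k + 1, C(k)=1.
f must satisfy (2*k + 1)·f(k+1) − (k)·f(k) = 1.
deg f ≤ -1 (via 1,1,0).
d = -1 < 0 ⇒ no nonzero polynomial f; not summable.

No — t_k has no hypergeometric antidifference.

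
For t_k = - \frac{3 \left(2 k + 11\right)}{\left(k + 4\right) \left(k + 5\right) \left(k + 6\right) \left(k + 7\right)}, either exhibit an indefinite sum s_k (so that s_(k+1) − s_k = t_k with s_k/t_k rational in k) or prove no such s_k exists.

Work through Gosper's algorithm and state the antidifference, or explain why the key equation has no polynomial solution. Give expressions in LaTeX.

Step 1: r(k) = (k + 4)*(2*k + 13)/((k + 8)*(2*k + 11)).
Factor: A=k + 4; B=k + 8; C=k + 11/2.
Key eq: (k + 4)·f(k+1) = (k + 7)·f(k) + (k + 11/2).
d = 3 from the (1,1,1) case.
Match coefficients ⇒ f(k) = k*(k + 5)*(k + 10)/48.
R(k) = B(k−1)·f(k)/C(k) = k*(k + 5)*(k + 7)*(k + 10)/(24*(2*k + 11)); s_k = R·t_k = k*(-k - 10)/(8*(k**2 + 10*k + 24)).
Check: Δs_k = 3*(-2*k - 11)/(k**4 + 22*k**3 + 179*k**2 + 638*k + 840). ✓

s_k = \frac{k \left(- k - 10\right)}{8 \left(k^{2} + 10 k + 24\right)}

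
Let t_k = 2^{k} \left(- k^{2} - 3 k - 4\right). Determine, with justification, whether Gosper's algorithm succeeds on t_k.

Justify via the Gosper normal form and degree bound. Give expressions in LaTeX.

Ratio r(k) = 2*(k**2 + 5*k + 8)/(k**2 + 3*k + 4).
Take A(k)=2, B(k)=1, C(k)=k**2 + 3*k + 4.
Key eq: (2)·f(k+1) = (1)·f(k) + (k**2 + 3*k + 4).
From deg A=0, deg B=0, deg C=2: d=2.
Solve for f: f(k) = k**2 - k + 4 (degree 2 ≤ 2).
So s_k = (B(k−1)f/C)·t_k = ((k**2 - k + 4)/(k**2 + 3*k + 4))·t_k = 2**k*(-k**2 + k - 4).
s_(k+1) − s_k = 2**k*(-k**2 - 3*k - 4) = t_k.

Yes. s_k = 2^{k} \left(- k^{2} + k - 4\right).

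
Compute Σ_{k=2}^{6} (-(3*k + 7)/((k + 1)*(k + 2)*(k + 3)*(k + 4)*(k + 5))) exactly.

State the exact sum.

Σ = -79/7920

The ratio is (k + 1)*(3*k + 10)/((k + 6)*(3*k + 7)).
Gosper form: A/B · C(k+1)/C(k) with A=k + 1, B=k + 6, C=k + 7/3.
Need (k + 1)·f(k+1) − (k + 5)·f(k) = k + 7/3.
From deg A=1, deg B=1, deg C=1: d=4.
Coefficient equations give f(k) = k*(k + 2)*(k**2 + 8*k + 19)/36.
Then R = B(k−1)f/C = k*(k + 2)*(k + 5)*(k**2 + 8*k + 19)/(12*(3*k + 7)), so s_k = R(k)·t_k = k*(-k**2 - 8*k - 19)/(12*(k**3 + 8*k**2 + 19*k + 12)).
s_(k+1) − s_k = (-3*k - 7)/(k**5 + 15*k**4 + 85*k**3 + 225*k**2 + 274*k + 120) = t_k.
Sum = s_(7) − s_(2); s_(7) = -217/2640, s_(2) = -13/180 ⇒ -79/7920.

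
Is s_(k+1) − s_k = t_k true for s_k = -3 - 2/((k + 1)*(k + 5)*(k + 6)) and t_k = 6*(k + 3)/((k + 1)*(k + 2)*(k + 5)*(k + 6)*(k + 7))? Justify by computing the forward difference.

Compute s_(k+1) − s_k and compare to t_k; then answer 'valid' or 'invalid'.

Valid: the claim telescopes to t_k.

s_(k+1) = -3 - 2/((k + 2)*(k + 6)*(k + 7))
s_(k+1) − s_k = 6*(k + 3)/(k**5 + 21*k**4 + 163*k**3 + 567*k**2 + 844*k + 420)
(s_(k+1) − s_k) − t_k = 0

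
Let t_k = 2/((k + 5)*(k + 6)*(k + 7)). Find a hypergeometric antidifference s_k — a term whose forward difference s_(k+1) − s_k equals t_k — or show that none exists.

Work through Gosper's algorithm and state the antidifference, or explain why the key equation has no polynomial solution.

s_k = k*(k + 11)/(30*(k + 5)*(k + 6))

t_(k+1)/t_k = (k + 5)/(k + 8).
Take A(k)=k + 5, B(k)=k + 8, C(k)=1.
Set up (k + 5)·f(k+1) − (k + 7)·f(k) − (1) = 0.
Degrees (1,1,0) ⇒ d ≤ 2.
Solve for f: f(k) = k*(k + 11)/60 (degree 2 ≤ 2).
R(k) = B(k−1)·f(k)/C(k) = k*(k + 7)*(k + 11)/60; s_k = R·t_k = k*(k + 11)/(30*(k + 5)*(k + 6)).
Verify: 2/(k**3 + 18*k**2 + 107*k + 210) matches t_k.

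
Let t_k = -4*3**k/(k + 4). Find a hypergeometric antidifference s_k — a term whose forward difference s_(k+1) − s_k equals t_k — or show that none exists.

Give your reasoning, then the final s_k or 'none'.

not Gosper-summable; s_k does not exist

Compute t_(k+1)/t_k: get 3*(k + 4)/(k + 5).
A = 3*k + 12, B = k + 5, C = 1.
Solve (3*k + 12)·f(k+1) − (k + 4)·f(k) = 1.
From deg A=1, deg B=1, deg C=0: d=-1.
Bound -1 < 0, so the key equation has no polynomial solution.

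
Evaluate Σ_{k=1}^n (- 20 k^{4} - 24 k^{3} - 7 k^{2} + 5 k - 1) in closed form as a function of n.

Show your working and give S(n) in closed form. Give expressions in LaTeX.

S(n) = n \left(- 4 n^{4} - 16 n^{3} - 21 n^{2} - 7 n + 1\right)

The ratio is (20*k**4 + 104*k**3 + 199*k**2 + 161*k + 47)/(20*k**4 + 24*k**3 + 7*k**2 - 5*k + 1).
Gosper form: A/B · C(k+1)/C(k) with A=1, B=1, C=k**4 + 6*k**3/5 + 7*k**2/20 - k/4 + 1/20.
Need (1)·f(k+1) − (1)·f(k) = k**4 + 6*k**3/5 + 7*k**2/20 - k/4 + 1/20.
d = 5 from the (0,0,4) case.
A polynomial solution: f(k) = k*(4*k**4 - 4*k**3 - 3*k**2 + 4)/20.
Get s_k = R·t_k = k*(-4*k**4 + 4*k**3 + 3*k**2 - 4) with R(k) = B(k−1)f(k)/C(k) = k*(4*k**4 - 4*k**3 - 3*k**2 + 4)/(20*k**4 + 24*k**3 + 7*k**2 - 5*k + 1).
s_(k+1) − s_k = -20*k**4 - 24*k**3 - 7*k**2 + 5*k - 1 = t_k.
s_(n+1) = -4*n**5 - 16*n**4 - 21*n**3 - 7*n**2 + n - 1 and s_(1) = -1, so S(n) = n*(-4*n**4 - 16*n**3 - 21*n**2 - 7*n + 1).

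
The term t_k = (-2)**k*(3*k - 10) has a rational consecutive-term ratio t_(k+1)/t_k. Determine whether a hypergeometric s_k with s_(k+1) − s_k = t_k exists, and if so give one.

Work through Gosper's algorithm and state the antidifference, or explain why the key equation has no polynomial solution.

Compute t_(k+1)/t_k: get 2*(7 - 3*k)/(3*k - 10).
Factor: A=-2; B=1; C=k - 10/3.
f must satisfy (-2)·f(k+1) − (1)·f(k) = k - 10/3.
Degrees (0,0,1) ⇒ d ≤ 1.
Match coefficients ⇒ f(k) = -(k - 4)/3.
Certificate R = B(k−1)f/C = -(k - 4)/(3*k - 10) gives s_k = (-2)**k*(4 - k).
Check: Δs_k = (-2)**k*(3*k - 10). ✓

s_k = (-2)**k*(4 - k)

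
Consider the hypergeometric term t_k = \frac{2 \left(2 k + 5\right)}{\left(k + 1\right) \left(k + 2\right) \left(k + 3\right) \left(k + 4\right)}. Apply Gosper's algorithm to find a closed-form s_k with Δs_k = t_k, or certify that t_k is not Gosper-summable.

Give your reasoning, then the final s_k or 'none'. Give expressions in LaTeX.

Step 1: r(k) = (k + 1)*(2*k + 7)/((k + 5)*(2*k + 5)).
Take A(k)=k + 1, B(k)=k + 5, C(k)=k + 5/2.
Set up (k + 1)·f(k+1) − (k + 4)·f(k) − (k + 5/2) = 0.
Degrees (1,1,1) ⇒ d ≤ 3.
A polynomial solution: f(k) = k*(k + 2)*(k + 4)/6.
R(k) = B(k−1)·f(k)/C(k) = k*(k + 2)*(k + 4)**2/(3*(2*k + 5)); s_k = R·t_k = 2*k*(k + 4)/(3*(k**2 + 4*k + 3)).
s_(k+1) − s_k = 2*(2*k + 5)/(k**4 + 10*k**3 + 35*k**2 + 50*k + 24) = t_k.

s_k = \frac{2 k \left(k + 4\right)}{3 \left(k^{2} + 4 k + 3\right)}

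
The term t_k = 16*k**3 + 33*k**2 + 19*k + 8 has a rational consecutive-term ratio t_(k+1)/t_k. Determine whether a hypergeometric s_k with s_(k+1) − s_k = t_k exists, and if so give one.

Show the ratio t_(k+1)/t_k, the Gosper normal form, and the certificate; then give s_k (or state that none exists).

s_k = k*(4*k**3 + 3*k**2 - 3*k + 4)

Compute t_(k+1)/t_k: get (16*k**3 + 81*k**2 + 133*k + 76)/(16*k**3 + 33*k**2 + 19*k + 8).
Factor: A=1; B=1; C=k**3 + 33*k**2/16 + 19*k/16 + 1/2.
Set up (1)·f(k+1) − (1)·f(k) − (k**3 + 33*k**2/16 + 19*k/16 + 1/2) = 0.
Degrees (0,0,3) ⇒ d ≤ 4.
Solve for f: f(k) = k*(4*k**3 + 3*k**2 - 3*k + 4)/16 (degree 4 ≤ 4).
Certificate R = B(k−1)f/C = k*(4*k**3 + 3*k**2 - 3*k + 4)/(16*k**3 + 33*k**2 + 19*k + 8) gives s_k = k*(4*k**3 + 3*k**2 - 3*k + 4).
s_(k+1) − s_k = 16*k**3 + 33*k**2 + 19*k + 8 = t_k.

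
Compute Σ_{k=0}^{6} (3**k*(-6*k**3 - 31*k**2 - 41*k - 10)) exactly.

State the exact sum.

Σ = -2471314

Compute t_(k+1)/t_k: get 3*(6*k**3 + 49*k**2 + 121*k + 88)/(6*k**3 + 31*k**2 + 41*k + 10).
Normal form (A,B,C) = (3, 1, k**3 + 31*k**2/6 + 41*k/6 + 5/3).
f must satisfy (3)·f(k+1) − (1)·f(k) = k**3 + 31*k**2/6 + 41*k/6 + 5/3.
Bound: deg f ≤ 3.
Match coefficients ⇒ f(k) = (3*k**3 + 2*k**2 + k - 4)/6.
Certificate R = B(k−1)f/C = (3*k**3 + 2*k**2 + k - 4)/((3*k + 5)*(2*k**2 + 7*k + 2)) gives s_k = 3**k*(-3*k**3 - 2*k**2 - k + 4).
s_(k+1) − s_k = 3**k*(-6*k**3 - 31*k**2 - 41*k - 10) = t_k.
Evaluate s at k=7 and k=0: -2471310 and 4; difference -2471314.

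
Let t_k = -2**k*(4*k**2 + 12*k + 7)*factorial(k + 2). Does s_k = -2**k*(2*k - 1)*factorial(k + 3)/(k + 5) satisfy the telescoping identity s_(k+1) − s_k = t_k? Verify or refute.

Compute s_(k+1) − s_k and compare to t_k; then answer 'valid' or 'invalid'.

Invalid: residual 2**(k + 1)*(4*k**3 + 32*k**2 + 65*k + 36)*factorial(k + 2)/((k + 5)*(k + 6)) ≠ 0.

s_(k+1) = -2**(k + 1)*(2*k + 1)*factorial(k + 4)/(k + 6)
s_(k+1) − s_k = -2**k*(4*k**3 + 36*k**2 + 87*k + 46)*factorial(k + 3)/((k + 5)*(k + 6))
(s_(k+1) − s_k) − t_k = 2**(k + 1)*(4*k**3 + 32*k**2 + 65*k + 36)*factorial(k + 2)/((k + 5)*(k + 6))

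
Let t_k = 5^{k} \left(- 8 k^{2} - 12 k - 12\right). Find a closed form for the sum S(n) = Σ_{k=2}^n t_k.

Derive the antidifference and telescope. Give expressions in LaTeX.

Step 1: r(k) = 5*(2*k**2 + 7*k + 8)/(2*k**2 + 3*k + 3).
Take A(k)=5, B(k)=1, C(k)=k**2 + 3*k/2 + 3/2.
Key eq: (5)·f(k+1) = (1)·f(k) + (k**2 + 3*k/2 + 3/2).
Degrees (0,0,2) ⇒ d ≤ 2.
Solving with deg f ≤ 2: f(k) = (2*k**2 - 2*k + 3)/8.
Certificate R = B(k−1)f/C = (2*k**2 - 2*k + 3)/(4*(2*k**2 + 3*k + 3)) gives s_k = 5**k*(-2*k**2 + 2*k - 3).
Verify: 5**k*(-8*k**2 - 12*k - 12) matches t_k.
s_(n+1) = 5**(n + 1)*(-2*n**2 - 2*n - 3) and s_(2) = -175, so S(n) = -10*5**n*n**2 - 10*5**n*n - 15*5**n + 175.

S(n) = - 10 \cdot 5^{n} n^{2} - 10 \cdot 5^{n} n - 15 \cdot 5^{n} + 175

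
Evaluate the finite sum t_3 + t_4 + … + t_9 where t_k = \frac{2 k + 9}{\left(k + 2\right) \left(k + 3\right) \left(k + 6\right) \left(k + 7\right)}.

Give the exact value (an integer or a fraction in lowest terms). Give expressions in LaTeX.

t_(k+1)/t_k = (k + 2)*(k + 6)*(2*k + 11)/((k + 4)*(k + 8)*(2*k + 9)).
So A=k + 2 and B=k + 8, with C=k**3 + 27*k**2/2 + 121*k/2 + 90.
Set up (k + 2)·f(k+1) − (k + 7)·f(k) − (k**3 + 27*k**2/2 + 121*k/2 + 90) = 0.
From deg A=1, deg B=1, deg C=3: d=5.
Coefficient equations give f(k) = k*(k + 3)*(k + 4)*(k + 5)*(k + 8)/24.
Then R = B(k−1)f/C = k*(k + 3)*(k + 7)*(k + 8)/(12*(2*k + 9)), so s_k = R(k)·t_k = k*(k + 8)/(12*(k**2 + 8*k + 12)).
Δs = (2*k + 9)/(k**4 + 18*k**3 + 113*k**2 + 288*k + 252), as required.
Evaluate s at k=10 and k=3: 5/64 and 11/180; difference 49/2880.

Σ = 49/2880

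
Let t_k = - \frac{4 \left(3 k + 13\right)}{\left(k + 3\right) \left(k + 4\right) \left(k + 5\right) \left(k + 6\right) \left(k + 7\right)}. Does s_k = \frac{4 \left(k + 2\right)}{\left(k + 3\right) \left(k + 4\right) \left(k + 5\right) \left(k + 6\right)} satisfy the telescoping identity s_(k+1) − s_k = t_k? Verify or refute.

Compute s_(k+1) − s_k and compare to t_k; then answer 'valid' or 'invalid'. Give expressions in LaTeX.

Invalid: residual \frac{32}{k^{5} + 25 k^{4} + 245 k^{3} + 1175 k^{2} + 2754 k + 2520} ≠ 0.

s_(k+1) = 4*(k + 3)/((k + 4)*(k + 5)*(k + 6)*(k + 7))
s_(k+1) − s_k = 4*(-3*k - 5)/(k**5 + 25*k**4 + 245*k**3 + 1175*k**2 + 2754*k + 2520)
(s_(k+1) − s_k) − t_k = 32/(k**5 + 25*k**4 + 245*k**3 + 1175*k**2 + 2754*k + 2520)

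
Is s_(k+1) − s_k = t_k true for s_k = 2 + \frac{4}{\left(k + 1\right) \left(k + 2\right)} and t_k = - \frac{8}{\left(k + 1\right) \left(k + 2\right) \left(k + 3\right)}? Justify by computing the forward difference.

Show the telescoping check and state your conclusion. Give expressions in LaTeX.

Valid: the claim telescopes to t_k.

s_(k+1) = 2 + 4/((k + 2)*(k + 3))
s_(k+1) − s_k = -8/(k**3 + 6*k**2 + 11*k + 6)
(s_(k+1) − s_k) − t_k = 0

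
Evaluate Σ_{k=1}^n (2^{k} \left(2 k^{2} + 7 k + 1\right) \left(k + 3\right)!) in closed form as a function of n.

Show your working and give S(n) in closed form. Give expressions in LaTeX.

S(n) = 2^{n + 1} n \left(n + 4\right)!

The ratio is 2*(2*k**3 + 19*k**2 + 54*k + 40)/(2*k**2 + 7*k + 1).
Take A(k)=2*k + 8, B(k)=1, C(k)=k**2 + 7*k/2 + 1/2.
f must satisfy (2*k + 8)·f(k+1) − (1)·f(k) = k**2 + 7*k/2 + 1/2.
Bound: deg f ≤ 1.
Match coefficients ⇒ f(k) = (k - 1)/2.
R(k) = B(k−1)·f(k)/C(k) = (k - 1)/(2*k**2 + 7*k + 1); s_k = R·t_k = 2**k*(k - 1)*factorial(k + 3).
Δs = 2**k*(2*k**2 + 7*k + 1)*factorial(k + 3), as required.
s_(n+1) = 2**(n + 1)*n*factorial(n + 4) and s_(1) = 0, so S(n) = 2**(n + 1)*n*factorial(n + 4).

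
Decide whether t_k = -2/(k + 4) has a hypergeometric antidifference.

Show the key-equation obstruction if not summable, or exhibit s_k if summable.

No; the coefficient equations for f are inconsistent.

The ratio is (k + 4)/(k + 5).
Factor: A=k + 4; B=k + 5; C=1.
Solve (k + 4)·f(k+1) − (k + 4)·f(k) = 1.
Degrees (1,1,0) ⇒ d ≤ 0.
Generic f = c0 gives residual -1; -1 = 0 cannot hold, so t_k is not Gosper-summable.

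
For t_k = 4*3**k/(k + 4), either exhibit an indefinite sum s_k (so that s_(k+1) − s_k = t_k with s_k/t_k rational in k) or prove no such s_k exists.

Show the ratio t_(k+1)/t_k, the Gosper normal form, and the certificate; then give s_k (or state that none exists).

Compute t_(k+1)/t_k: get 3*(k + 4)/(k + 5).
So A=3*k + 12 and B=k + 5, with C=1.
Need (3*k + 12)·f(k+1) − (k + 4)·f(k) = 1.
Bound: deg f ≤ -1.
deg f ≤ -1 is impossible — no certificate.

no hypergeometric antidifference exists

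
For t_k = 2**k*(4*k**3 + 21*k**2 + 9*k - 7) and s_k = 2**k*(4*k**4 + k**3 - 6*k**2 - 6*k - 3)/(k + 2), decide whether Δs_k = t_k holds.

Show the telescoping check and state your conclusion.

s_(k+1) = 2**(k + 1)*(4*k**4 + 17*k**3 + 21*k**2 + k - 10)/(k + 3)
s_(k+1) − s_k = 2**k*(4*k**5 + 37*k**4 + 113*k**3 + 110*k**2 + 5*k - 31)/(k**2 + 5*k + 6)
(s_(k+1) − s_k) − t_k = 2**k*(-4*k**4 - 25*k**3 - 54*k**2 - 14*k + 11)/(k**2 + 5*k + 6)

Invalid: residual 2**k*(-4*k**4 - 25*k**3 - 54*k**2 - 14*k + 11)/(k**2 + 5*k + 6) ≠ 0.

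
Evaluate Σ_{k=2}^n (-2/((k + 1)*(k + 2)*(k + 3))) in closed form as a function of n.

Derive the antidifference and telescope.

S(n) = (-n**2 - 5*n + 6)/(12*(n**2 + 5*n + 6))

r(k) = (k + 1)/(k + 4) after simplifying.
A = k + 1, B = k + 4, C = 1.
Solve (k + 1)·f(k+1) − (k + 3)·f(k) = 1.
deg f ≤ 2 (via 1,1,0).
Solving with deg f ≤ 2: f(k) = k*(k + 3)/4.
R(k) = B(k−1)·f(k)/C(k) = k*(k + 3)**2/4; s_k = R·t_k = k*(-k - 3)/(2*(k + 1)*(k + 2)).
Verify: -2/(k**3 + 6*k**2 + 11*k + 6) matches t_k.
Evaluate: s_(n+1) = (-n**2 - 5*n - 4)/(2*(n**2 + 5*n + 6)); subtract s_(2) = -5/12 ⇒ S(n) = (-n**2 - 5*n + 6)/(12*(n**2 + 5*n + 6)).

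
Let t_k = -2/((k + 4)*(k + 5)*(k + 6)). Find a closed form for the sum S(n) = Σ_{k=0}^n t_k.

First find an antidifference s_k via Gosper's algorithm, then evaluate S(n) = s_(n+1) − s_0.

r(k) = (k + 4)/(k + 7) after simplifying.
Take A(k)=k + 4, B(k)=k + 7, C(k)=1.
Need (k + 4)·f(k+1) − (k + 6)·f(k) = 1.
deg f ≤ 2 (via 1,1,0).
Solving with deg f ≤ 2: f(k) = k*(k + 9)/40.
Certificate R = B(k−1)f/C = k*(k + 6)*(k + 9)/40 gives s_k = k*(-k - 9)/(20*(k + 4)*(k + 5)).
Δs = -2/(k**3 + 15*k**2 + 74*k + 120), as required.
Telescope: S(n) = s_(n+1) − s_(0) = (-n**2 - 11*n - 10)/(20*(n**2 + 11*n + 30)) − (0) = (-n**2 - 11*n - 10)/(20*(n**2 + 11*n + 30)).

S(n) = (-n**2 - 11*n - 10)/(20*(n**2 + 11*n + 30))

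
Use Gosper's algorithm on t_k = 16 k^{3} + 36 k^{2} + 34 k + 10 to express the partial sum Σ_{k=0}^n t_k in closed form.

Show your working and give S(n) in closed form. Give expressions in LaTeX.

r(k) = (8*k**3 + 42*k**2 + 77*k + 48)/(8*k**3 + 18*k**2 + 17*k + 5) after simplifying.
Factor: A=1; B=1; C=k**3 + 9*k**2/4 + 17*k/8 + 5/8.
f must satisfy (1)·f(k+1) − (1)·f(k) = k**3 + 9*k**2/4 + 17*k/8 + 5/8.
deg f ≤ 4 (via 0,0,3).
Solving with deg f ≤ 4: f(k) = k*(4*k**3 + 4*k**2 + 3*k - 1)/16.
R(k) = B(k−1)·f(k)/C(k) = k*(4*k**3 + 4*k**2 + 3*k - 1)/(2*(2*k + 1)*(4*k**2 + 7*k + 5)); s_k = R·t_k = k*(4*k**3 + 4*k**2 + 3*k - 1).
Δs = 16*k**3 + 36*k**2 + 34*k + 10, as required.
s_(n+1) = 4*n**4 + 20*n**3 + 39*n**2 + 33*n + 10 and s_(0) = 0, so S(n) = 4*n**4 + 20*n**3 + 39*n**2 + 33*n + 10.

S(n) = 4 n^{4} + 20 n^{3} + 39 n^{2} + 33 n + 10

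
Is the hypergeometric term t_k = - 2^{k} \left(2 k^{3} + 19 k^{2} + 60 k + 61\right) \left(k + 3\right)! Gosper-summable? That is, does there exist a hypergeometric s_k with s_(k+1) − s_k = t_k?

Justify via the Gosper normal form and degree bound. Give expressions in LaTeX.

r(k) = 2*(2*k**4 + 33*k**3 + 204*k**2 + 558*k + 568)/(2*k**3 + 19*k**2 + 60*k + 61) after simplifying.
Gosper form: A/B · C(k+1)/C(k) with A=2*k + 8, B=1, C=k**3 + 19*k**2/2 + 30*k + 61/2.
Key eq: (2*k + 8)·f(k+1) = (1)·f(k) + (k**3 + 19*k**2/2 + 30*k + 61/2).
deg f ≤ 2 (via 1,0,3).
A polynomial solution: f(k) = (k + 1)*(k + 3)/2.
Then R = B(k−1)f/C = (k + 1)*(k + 3)/(2*k**3 + 19*k**2 + 60*k + 61), so s_k = R(k)·t_k = -2**k*(k + 1)*(k + 3)*factorial(k + 3).
s_(k+1) − s_k = -2**k*(2*k**3 + 19*k**2 + 60*k + 61)*factorial(k + 3) = t_k.

Yes. s_k = - 2^{k} \left(k + 1\right) \left(k + 3\right) \left(k + 3\right)!.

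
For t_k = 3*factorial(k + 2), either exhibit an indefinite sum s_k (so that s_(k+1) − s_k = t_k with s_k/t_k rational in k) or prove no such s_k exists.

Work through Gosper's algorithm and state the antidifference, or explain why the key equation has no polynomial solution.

none — t_k is not Gosper-summable

Compute t_(k+1)/t_k: get k + 3.
Factor: A=k + 3; B=1; C=1.
Need (k + 3)·f(k+1) − (1)·f(k) = 1.
From deg A=1, deg B=0, deg C=0: d=-1.
Bound -1 < 0, so the key equation has no polynomial solution.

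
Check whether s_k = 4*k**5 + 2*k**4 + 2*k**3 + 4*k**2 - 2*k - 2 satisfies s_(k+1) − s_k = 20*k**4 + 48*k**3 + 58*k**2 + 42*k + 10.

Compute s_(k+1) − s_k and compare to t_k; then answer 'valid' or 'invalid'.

s_(k+1) = 4*k**5 + 22*k**4 + 50*k**3 + 62*k**2 + 40*k + 8
s_(k+1) − s_k = 20*k**4 + 48*k**3 + 58*k**2 + 42*k + 10
(s_(k+1) − s_k) − t_k = 0

valid (s_(k+1) − s_k reduces to t_k)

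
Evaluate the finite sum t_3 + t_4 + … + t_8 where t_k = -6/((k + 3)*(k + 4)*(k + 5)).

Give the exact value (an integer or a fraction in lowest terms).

Σ = -19/364

Ratio r(k) = (k + 3)/(k + 6).
So A=k + 3 and B=k + 6, with C=1.
Key eq: (k + 3)·f(k+1) = (k + 5)·f(k) + (1).
d = 2 from the (1,1,0) case.
Coefficient equations give f(k) = k*(k + 7)/24.
Get s_k = R·t_k = k*(-k - 7)/(4*(k + 3)*(k + 4)) with R(k) = B(k−1)f(k)/C(k) = k*(k + 5)*(k + 7)/24.
Check: Δs_k = -6/(k**3 + 12*k**2 + 47*k + 60). ✓
Sum = s_(9) − s_(3); s_(9) = -3/13, s_(3) = -5/28 ⇒ -19/364.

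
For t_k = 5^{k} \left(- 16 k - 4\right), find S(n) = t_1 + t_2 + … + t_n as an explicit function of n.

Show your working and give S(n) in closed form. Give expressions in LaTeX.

r(k) = 5*(4*k + 5)/(4*k + 1) after simplifying.
Factor: A=5; B=1; C=k + 1/4.
Need (5)·f(k+1) − (1)·f(k) = k + 1/4.
d = 1 from the (0,0,1) case.
Coefficient equations give f(k) = (k - 1)/4.
So s_k = (B(k−1)f/C)·t_k = ((k - 1)/(4*k + 1))·t_k = 4*5**k*(1 - k).
Check: Δs_k = 5**k*(-16*k - 4). ✓
s_(n+1) = -20*5**n*n and s_(1) = 0, so S(n) = -20*5**n*n.

S(n) = - 20 \cdot 5^{n} n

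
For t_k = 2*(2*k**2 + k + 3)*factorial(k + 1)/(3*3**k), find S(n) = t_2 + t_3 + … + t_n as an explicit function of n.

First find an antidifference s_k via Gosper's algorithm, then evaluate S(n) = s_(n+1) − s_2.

S(n) = 2*3**(-n - 1)*(-10*3**n + 2*n**3*factorial(n) + 9*n**2*factorial(n) + 13*n*factorial(n) + 6*factorial(n))

Compute t_(k+1)/t_k: get (k + 2)*(k + 2*(k + 1)**2 + 4)/(3*(2*k**2 + k + 3)).
Normal form (A,B,C) = (k/3 + 2/3, 1, k**2 + k/2 + 3/2).
f must satisfy (k/3 + 2/3)·f(k+1) − (1)·f(k) = k**2 + k/2 + 3/2.
From deg A=1, deg B=0, deg C=2: d=1.
Match coefficients ⇒ f(k) = 3*(2*k + 1)/2.
Get s_k = R·t_k = 2*(2*k + 1)*factorial(k + 1)/3**k with R(k) = B(k−1)f(k)/C(k) = 3*(2*k + 1)/(2*k**2 + k + 3).
s_(k+1) − s_k = 2*(2*k**2 + k + 3)*factorial(k + 1)/(3*3**k) = t_k.
Evaluate: s_(n+1) = 2*3**(-n - 1)*(2*n + 3)*factorial(n + 2); subtract s_(2) = 20/3 ⇒ S(n) = 2*3**(-n - 1)*(-10*3**n + 2*n**3*factorial(n) + 9*n**2*factorial(n) + 13*n*factorial(n) + 6*factorial(n)).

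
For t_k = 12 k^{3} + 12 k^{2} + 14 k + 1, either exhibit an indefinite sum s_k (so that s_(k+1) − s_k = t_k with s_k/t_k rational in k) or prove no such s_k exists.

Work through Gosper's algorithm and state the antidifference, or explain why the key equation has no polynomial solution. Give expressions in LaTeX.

r(k) = (12*k**3 + 48*k**2 + 74*k + 39)/(12*k**3 + 12*k**2 + 14*k + 1) after simplifying.
Factor: A=1; B=1; C=k**3 + k**2 + 7*k/6 + 1/12.
Set up (1)·f(k+1) − (1)·f(k) − (k**3 + k**2 + 7*k/6 + 1/12) = 0.
deg f ≤ 4 (via 0,0,3).
Solving with deg f ≤ 4: f(k) = k*(3*k**3 - 2*k**2 + 4*k - 4)/12.
R(k) = B(k−1)·f(k)/C(k) = k*(3*k**3 - 2*k**2 + 4*k - 4)/(12*k**3 + 12*k**2 + 14*k + 1); s_k = R·t_k = k*(3*k**3 - 2*k**2 + 4*k - 4).
s_(k+1) − s_k = 12*k**3 + 12*k**2 + 14*k + 1 = t_k.

s_k = k \left(3 k^{3} - 2 k^{2} + 4 k - 4\right)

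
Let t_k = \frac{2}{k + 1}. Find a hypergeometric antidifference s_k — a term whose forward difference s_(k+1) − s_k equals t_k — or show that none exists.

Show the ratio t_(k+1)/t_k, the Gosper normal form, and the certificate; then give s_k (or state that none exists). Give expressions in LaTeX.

not Gosper-summable; s_k does not exist

Step 1: r(k) = (k + 1)/(k + 2).
A = k + 1, B = k + 2, C = 1.
Solve (k + 1)·f(k+1) − (k + 1)·f(k) = 1.
Bound: deg f ≤ 0.
f = c0 ⇒ A·f(k+1) − B(k−1)·f(k) − C = -1. The system {-1 = 0} is inconsistent; no antidifference.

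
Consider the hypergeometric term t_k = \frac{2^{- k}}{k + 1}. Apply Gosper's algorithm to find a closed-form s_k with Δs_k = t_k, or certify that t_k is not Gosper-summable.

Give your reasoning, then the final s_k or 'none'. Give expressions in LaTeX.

none (Gosper's algorithm certifies no s_k)

Ratio r(k) = (k + 1)/(2*(k + 2)).
Factor: A=k/2 + 1/2; B=k + 2; C=1.
Set up (k/2 + 1/2)·f(k+1) − (k + 1)·f(k) − (1) = 0.
Degrees (1,1,0) ⇒ d ≤ -1.
d = -1 < 0 ⇒ no nonzero polynomial f; not summable.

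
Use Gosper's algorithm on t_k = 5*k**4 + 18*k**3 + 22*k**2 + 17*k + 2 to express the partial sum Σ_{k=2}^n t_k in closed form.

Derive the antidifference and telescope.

S(n) = n**5 + 7*n**4 + 18*n**3 + 24*n**2 + 14*n - 64

Ratio r(k) = (5*k**4 + 38*k**3 + 106*k**2 + 135*k + 64)/(5*k**4 + 18*k**3 + 22*k**2 + 17*k + 2).
Normal form (A,B,C) = (1, 1, k**4 + 18*k**3/5 + 22*k**2/5 + 17*k/5 + 2/5).
Key eq: (1)·f(k+1) = (1)·f(k) + (k**4 + 18*k**3/5 + 22*k**2/5 + 17*k/5 + 2/5).
Bound: deg f ≤ 5.
Coefficient equations give f(k) = k*(k**4 + 2*k**3 + 2*k - 3)/5.
Then R = B(k−1)f/C = k*(k**4 + 2*k**3 + 2*k - 3)/(5*k**4 + 18*k**3 + 22*k**2 + 17*k + 2), so s_k = R(k)·t_k = k*(k**4 + 2*k**3 + 2*k - 3).
s_(k+1) − s_k = 5*k**4 + 18*k**3 + 22*k**2 + 17*k + 2 = t_k.
s_(n+1) = n**5 + 7*n**4 + 18*n**3 + 24*n**2 + 14*n + 2 and s_(2) = 66, so S(n) = n**5 + 7*n**4 + 18*n**3 + 24*n**2 + 14*n - 64.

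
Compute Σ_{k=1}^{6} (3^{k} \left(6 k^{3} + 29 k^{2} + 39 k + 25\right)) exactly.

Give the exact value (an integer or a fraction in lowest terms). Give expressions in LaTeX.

Ratio r(k) = 3*(6*k**3 + 47*k**2 + 115*k + 99)/(6*k**3 + 29*k**2 + 39*k + 25).
Gosper form: A/B · C(k+1)/C(k) with A=3, B=1, C=k**3 + 29*k**2/6 + 13*k/2 + 25/6.
Set up (3)·f(k+1) − (1)·f(k) − (k**3 + 29*k**2/6 + 13*k/2 + 25/6) = 0.
Degrees (0,0,3) ⇒ d ≤ 3.
Match coefficients ⇒ f(k) = (3*k**3 + k**2 + 3*k + 2)/6.
So s_k = (B(k−1)f/C)·t_k = ((3*k**3 + k**2 + 3*k + 2)/(6*k**3 + 29*k**2 + 39*k + 25))·t_k = 3**k*(3*k**3 + k**2 + 3*k + 2).
Verify: 3**k*(6*k**3 + 29*k**2 + 39*k + 25) matches t_k.
Evaluate s at k=7 and k=1: 2407887 and 27; difference 2407860.

Σ = 2407860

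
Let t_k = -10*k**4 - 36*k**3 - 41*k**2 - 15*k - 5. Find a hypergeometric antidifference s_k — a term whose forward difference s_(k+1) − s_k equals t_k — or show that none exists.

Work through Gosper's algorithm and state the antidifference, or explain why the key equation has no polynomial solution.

Ratio r(k) = (10*k**4 + 76*k**3 + 209*k**2 + 245*k + 107)/(10*k**4 + 36*k**3 + 41*k**2 + 15*k + 5).
Gosper form: A/B · C(k+1)/C(k) with A=1, B=1, C=k**4 + 18*k**3/5 + 41*k**2/10 + 3*k/2 + 1/2.
Key eq: (1)·f(k+1) = (1)·f(k) + (k**4 + 18*k**3/5 + 41*k**2/10 + 3*k/2 + 1/2).
Bound: deg f ≤ 5.
A polynomial solution: f(k) = k*(2*k**4 + 4*k**3 - k**2 - 4*k + 4)/10.
Then R = B(k−1)f/C = k*(2*k**4 + 4*k**3 - k**2 - 4*k + 4)/(10*k**4 + 36*k**3 + 41*k**2 + 15*k + 5), so s_k = R(k)·t_k = k*(-2*k**4 - 4*k**3 + k**2 + 4*k - 4).
s_(k+1) − s_k = -10*k**4 - 36*k**3 - 41*k**2 - 15*k - 5 = t_k.

s_k = k*(-2*k**4 - 4*k**3 + k**2 + 4*k - 4)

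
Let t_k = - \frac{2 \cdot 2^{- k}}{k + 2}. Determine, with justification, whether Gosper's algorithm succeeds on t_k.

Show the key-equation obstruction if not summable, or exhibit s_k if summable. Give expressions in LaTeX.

t_(k+1)/t_k = (k + 2)/(2*(k + 3)).
So A=k/2 + 1 and B=k + 3, with C=1.
f must satisfy (k/2 + 1)·f(k+1) − (k + 2)·f(k) = 1.
From deg A=1, deg B=1, deg C=0: d=-1.
Bound -1 < 0, so the key equation has no polynomial solution.

No — negative degree bound, so no certificate f.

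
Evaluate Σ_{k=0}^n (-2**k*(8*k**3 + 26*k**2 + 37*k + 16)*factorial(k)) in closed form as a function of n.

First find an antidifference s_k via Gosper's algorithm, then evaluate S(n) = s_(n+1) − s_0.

t_(k+1)/t_k = 2*(8*k**4 + 58*k**3 + 163*k**2 + 200*k + 87)/(8*k**3 + 26*k**2 + 37*k + 16).
So A=2*k + 2 and B=1, with C=k**3 + 13*k**2/4 + 37*k/8 + 2.
Solve (2*k + 2)·f(k+1) − (1)·f(k) = k**3 + 13*k**2/4 + 37*k/8 + 2.
d = 2 from the (1,0,3) case.
Coefficient equations give f(k) = (4*k**2 + 3*k + 2)/8.
Certificate R = B(k−1)f/C = (4*k**2 + 3*k + 2)/(8*k**3 + 26*k**2 + 37*k + 16) gives s_k = -2**k*(4*k**2 + 3*k + 2)*factorial(k).
Verify: -2**k*(8*k**3 + 26*k**2 + 37*k + 16)*factorial(k) matches t_k.
s_(n+1) = -2**(n + 1)*(4*n**2 + 11*n + 9)*factorial(n + 1) and s_(0) = -2, so S(n) = -8*2**n*n**3*factorial(n) - 30*2**n*n**2*factorial(n) - 40*2**n*n*factorial(n) - 18*2**n*factorial(n) + 2.

S(n) = -8*2**n*n**3*factorial(n) - 30*2**n*n**2*factorial(n) - 40*2**n*n*factorial(n) - 18*2**n*factorial(n) + 2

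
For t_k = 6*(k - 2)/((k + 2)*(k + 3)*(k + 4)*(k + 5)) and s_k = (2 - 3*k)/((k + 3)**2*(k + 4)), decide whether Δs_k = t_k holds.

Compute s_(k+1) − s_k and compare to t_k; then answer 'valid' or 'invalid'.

Invalid: residual (-9*k**2 - 19*k + 46)/(k**6 + 21*k**5 + 181*k**4 + 819*k**3 + 2050*k**2 + 2688*k + 1440) ≠ 0.

s_(k+1) = (-3*k - 1)/((k + 4)**2*(k + 5))
s_(k+1) − s_k = (6*k**2 + 9*k - 49)/(k**5 + 19*k**4 + 143*k**3 + 533*k**2 + 984*k + 720)
(s_(k+1) − s_k) − t_k = (-9*k**2 - 19*k + 46)/(k**6 + 21*k**5 + 181*k**4 + 819*k**3 + 2050*k**2 + 2688*k + 1440)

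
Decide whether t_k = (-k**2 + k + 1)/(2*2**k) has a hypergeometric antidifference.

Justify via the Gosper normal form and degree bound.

Step 1: r(k) = (k**2 + k - 1)/(2*(k**2 - k - 1)).
Take A(k)=1/2, B(k)=1, C(k)=k**2 - k - 1.
Need (1/2)·f(k+1) − (1)·f(k) = k**2 - k - 1.
Degrees (0,0,2) ⇒ d ≤ 2.
Solve for f: f(k) = -2*(k**2 + k + 1) (degree 2 ≤ 2).
Get s_k = R·t_k = (k**2 + k + 1)/2**k with R(k) = B(k−1)f(k)/C(k) = -2*(k**2 + k + 1)/(k**2 - k - 1).
Verify: (-k**2 + k + 1)/(2*2**k) matches t_k.

Yes. s_k = (k**2 + k + 1)/2**k.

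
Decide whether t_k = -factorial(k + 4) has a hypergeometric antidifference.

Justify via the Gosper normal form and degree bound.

No — t_k has no hypergeometric antidifference.

Step 1: r(k) = k + 5.
A = k + 5, B = 1, C = 1.
f must satisfy (k + 5)·f(k+1) − (1)·f(k) = 1.
d = -1 from the (1,0,0) case.
Negative degree bound (-1): no f exists, t_k not Gosper-summable.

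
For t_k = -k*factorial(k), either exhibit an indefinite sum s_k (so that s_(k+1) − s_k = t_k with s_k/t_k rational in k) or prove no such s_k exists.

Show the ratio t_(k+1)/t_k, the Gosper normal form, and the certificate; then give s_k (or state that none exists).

Compute t_(k+1)/t_k: get (k + 1)**2/k.
A = k + 1, B = 1, C = k.
Need (k + 1)·f(k+1) − (1)·f(k) = k.
deg f ≤ 0 (via 1,0,1).
Solving with deg f ≤ 0: f(k) = 1.
Certificate R = B(k−1)f/C = 1/k gives s_k = -factorial(k).
Verify: -k*factorial(k) matches t_k.

s_k = -factorial(k)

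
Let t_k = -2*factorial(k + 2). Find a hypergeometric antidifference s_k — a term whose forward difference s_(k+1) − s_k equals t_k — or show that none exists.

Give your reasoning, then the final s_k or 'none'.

t_(k+1)/t_k = k + 3.
Factor: A=k + 3; B=1; C=1.
Set up (k + 3)·f(k+1) − (1)·f(k) − (1) = 0.
Degrees (1,0,0) ⇒ d ≤ -1.
Bound -1 < 0, so the key equation has no polynomial solution.

none (Gosper's algorithm certifies no s_k)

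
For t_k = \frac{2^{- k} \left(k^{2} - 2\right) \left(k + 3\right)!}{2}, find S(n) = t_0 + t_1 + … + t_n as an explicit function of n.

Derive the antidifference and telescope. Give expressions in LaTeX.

S(n) = 18 + \frac{2^{- n} n \left(n + 4\right)!}{2} - 2^{- n} \left(n + 4\right)!

Step 1: r(k) = (k + 4)*((k + 1)**2 - 2)/(2*(k**2 - 2)).
Normal form (A,B,C) = (k/2 + 2, 1, k**2 - 2).
Solve (k/2 + 2)·f(k+1) − (1)·f(k) = k**2 - 2.
From deg A=1, deg B=0, deg C=2: d=1.
Solve for f: f(k) = 2*(k - 3) (degree 1 ≤ 1).
R(k) = B(k−1)·f(k)/C(k) = 2*(k - 3)/(k**2 - 2); s_k = R·t_k = (k - 3)*factorial(k + 3)/2**k.
Δs = (k**2 - 2)*factorial(k + 3)/(2*2**k), as required.
Σ_(k=0)^n t_k = s_(n+1) − s_(0) = (2**(-n - 1)*(n - 2)*factorial(n + 4)) − (-18), i.e. 18 + n*factorial(n + 4)/(2*2**n) - factorial(n + 4)/2**n.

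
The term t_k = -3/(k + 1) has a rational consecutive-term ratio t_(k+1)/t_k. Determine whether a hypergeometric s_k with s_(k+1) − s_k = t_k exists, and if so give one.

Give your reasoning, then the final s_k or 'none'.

no hypergeometric antidifference exists

The ratio is (k + 1)/(k + 2).
Factor: A=k + 1; B=k + 2; C=1.
Set up (k + 1)·f(k+1) − (k + 1)·f(k) − (1) = 0.
d = 0 from the (1,1,0) case.
Put f(k) = c0: A·f(k+1) − B(k−1)·f(k) − C = -1; need -1 = 0 — inconsistent ⇒ no f, not summable.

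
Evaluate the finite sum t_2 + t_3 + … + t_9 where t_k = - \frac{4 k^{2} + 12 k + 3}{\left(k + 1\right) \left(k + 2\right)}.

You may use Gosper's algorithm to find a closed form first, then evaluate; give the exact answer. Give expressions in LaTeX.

Σ = -1016/33

Compute t_(k+1)/t_k: get (k + 1)*(12*k + 4*(k + 1)**2 + 15)/((k + 3)*(4*k**2 + 12*k + 3)).
Take A(k)=k + 1, B(k)=k + 3, C(k)=k**2 + 3*k + 3/4.
Need (k + 1)·f(k+1) − (k + 2)·f(k) = k**2 + 3*k + 3/4.
deg f ≤ 2 (via 1,1,2).
Solving with deg f ≤ 2: f(k) = k*(4*k - 1)/4.
So s_k = (B(k−1)f/C)·t_k = (k*(k + 2)*(4*k - 1)/(4*k**2 + 12*k + 3))·t_k = k*(1 - 4*k)/(k + 1).
Check: Δs_k = (-4*k**2 - 12*k - 3)/(k**2 + 3*k + 2). ✓
Evaluate s at k=10 and k=2: -390/11 and -14/3; difference -1016/33.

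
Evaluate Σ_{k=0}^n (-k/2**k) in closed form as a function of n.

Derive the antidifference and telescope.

S(n) = (-2**(n + 1) + n + 2)/2**n

Step 1: r(k) = (k + 1)/(2*k).
Factor: A=1/2; B=1; C=k.
Solve (1/2)·f(k+1) − (1)·f(k) = k.
Degrees (0,0,1) ⇒ d ≤ 1.
Match coefficients ⇒ f(k) = -2*(k + 1).
So s_k = (B(k−1)f/C)·t_k = (-2*(k + 1)/k)·t_k = 2**(1 - k)*(k + 1).
Check: Δs_k = -k/2**k. ✓
Evaluate: s_(n+1) = (n + 2)/2**n; subtract s_(0) = 2 ⇒ S(n) = (-2**(n + 1) + n + 2)/2**n.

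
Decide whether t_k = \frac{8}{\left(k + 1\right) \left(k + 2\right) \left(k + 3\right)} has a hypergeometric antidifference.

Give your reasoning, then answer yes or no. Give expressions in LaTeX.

Yes. s_k = \frac{2 k \left(k + 3\right)}{\left(k + 1\right) \left(k + 2\right)}.

Step 1: r(k) = (k + 1)/(k + 4).
Factor: A=k + 1; B=k + 4; C=1.
f must satisfy (k + 1)·f(k+1) − (k + 3)·f(k) = 1.
Bound: deg f ≤ 2.
Solving with deg f ≤ 2: f(k) = k*(k + 3)/4.
So s_k = (B(k−1)f/C)·t_k = (k*(k + 3)**2/4)·t_k = 2*k*(k + 3)/((k + 1)*(k + 2)).
Check: Δs_k = 8/(k**3 + 6*k**2 + 11*k + 6). ✓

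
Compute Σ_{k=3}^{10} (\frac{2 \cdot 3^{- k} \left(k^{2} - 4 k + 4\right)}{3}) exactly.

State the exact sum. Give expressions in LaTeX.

Σ = 19592/177147

t_(k+1)/t_k = (-4*k + (k + 1)**2)/(3*(k**2 - 4*k + 4)).
Normal form (A,B,C) = (1/3, 1, k**2 - 4*k + 4).
f must satisfy (1/3)·f(k+1) − (1)·f(k) = k**2 - 4*k + 4.
Degrees (0,0,2) ⇒ d ≤ 2.
Match coefficients ⇒ f(k) = -3*(k**2 - 3*k + 3)/2.
Then R = B(k−1)f/C = -3*(k**2 - 3*k + 3)/(2*(k - 2)**2), so s_k = R(k)·t_k = (-k**2 + 3*k - 3)/3**k.
Δs = 2*(k**2 - 4*k + 4)/(3*3**k), as required.
Sum = s_(11) − s_(3); s_(11) = -91/177147, s_(3) = -1/9 ⇒ 19592/177147.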